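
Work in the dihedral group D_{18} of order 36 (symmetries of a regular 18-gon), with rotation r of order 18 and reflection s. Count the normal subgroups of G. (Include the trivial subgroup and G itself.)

9

G has 45 subgroups. Checking conjugation-invariance by order — order 1: 1/1 normal; order 2: 1/19 normal; order 3: 1/1 normal; order 4: 0/9 normal; order 6: 1/7 normal; order 9: 1/1 normal; order 12: 0/3 normal; order 18: 3/3 normal; order 36: 1/1 normal.
Total normal subgroups: 9.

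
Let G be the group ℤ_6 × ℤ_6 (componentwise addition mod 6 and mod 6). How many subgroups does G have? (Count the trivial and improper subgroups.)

30

|G| = 36, so by Lagrange every subgroup order divides 36. Divisors: 1, 2, 3, 4, 6, 9, 12, 18, 36.
Subgroups by order — order 1: 1; order 2: 3; order 3: 4; order 4: 1; order 6: 12; order 9: 1; order 12: 4; order 18: 3; order 36: 1.
Total: 1 + 3 + 4 + 1 + 12 + 1 + 4 + 3 + 1 = 30.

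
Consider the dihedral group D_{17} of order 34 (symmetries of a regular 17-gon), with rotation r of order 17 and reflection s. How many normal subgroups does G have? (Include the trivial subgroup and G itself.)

G has 20 subgroups. Checking conjugation-invariance by order — order 1: 1/1 normal; order 2: 0/17 normal; order 17: 1/1 normal; order 34: 1/1 normal.
Total normal subgroups: 3.

3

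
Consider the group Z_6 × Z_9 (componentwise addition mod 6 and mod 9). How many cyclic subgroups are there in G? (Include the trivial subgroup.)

Group the elements of G by the cyclic subgroup they generate; each cyclic subgroup of order d accounts for φ(d) elements.
Cyclic subgroups by order — order 1: 1; order 2: 1; order 3: 4; order 6: 4; order 9: 3; order 18: 3.
Total: 16.

16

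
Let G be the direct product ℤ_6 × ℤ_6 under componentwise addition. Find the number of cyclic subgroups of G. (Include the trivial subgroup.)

20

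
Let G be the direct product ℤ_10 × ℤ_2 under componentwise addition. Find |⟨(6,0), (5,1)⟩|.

10

|⟨(6,0)⟩| = 5 and |⟨(5,1)⟩| = 2, so |H| is a multiple of lcm(5, 2) = 10 and divides |G| = 20.
Closing under the operation: H = {(0,0), (1,1), (2,0), (3,1), (4,0), (5,1), (6,0), (7,1), (8,0), (9,1)}, so |H| = 10.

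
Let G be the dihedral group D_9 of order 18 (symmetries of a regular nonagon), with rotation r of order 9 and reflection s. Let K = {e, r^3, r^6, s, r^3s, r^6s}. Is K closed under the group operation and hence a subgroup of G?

Yes

|K| = 6 divides |G| = 18, consistent with Lagrange.
K contains the identity, every element's inverse is in K, and K is closed under ·: it is a subgroup.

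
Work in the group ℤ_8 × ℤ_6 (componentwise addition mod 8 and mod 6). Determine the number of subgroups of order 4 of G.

|G| = 48 and 4 | 48, so subgroups of order 4 are possible by Lagrange.
The subgroups of order 4 are: {(0,0), (0,3), (4,0), (4,3)}; {(0,0), (2,0), (4,0), (6,0)}; {(0,0), (2,3), (4,0), (6,3)}.
So G has 3 subgroups of order 4.

3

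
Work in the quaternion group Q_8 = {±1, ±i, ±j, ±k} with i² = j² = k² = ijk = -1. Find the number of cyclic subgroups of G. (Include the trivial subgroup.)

5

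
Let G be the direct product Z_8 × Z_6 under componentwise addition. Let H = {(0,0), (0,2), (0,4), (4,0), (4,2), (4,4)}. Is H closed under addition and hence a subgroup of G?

Yes

|H| = 6 divides |G| = 48, consistent with Lagrange.
H contains the identity, every element's inverse is in H, and H is closed under +: it is a subgroup.
In fact H = ⟨(4,4)⟩.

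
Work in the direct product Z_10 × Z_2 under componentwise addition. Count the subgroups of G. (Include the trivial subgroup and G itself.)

|G| = 20, so by Lagrange every subgroup order divides 20. Divisors: 1, 2, 4, 5, 10, 20.
Subgroups by order — order 1: 1; order 2: 3; order 4: 1; order 5: 1; order 10: 3; order 20: 1.
Total: 1 + 3 + 1 + 1 + 3 + 1 = 10.

10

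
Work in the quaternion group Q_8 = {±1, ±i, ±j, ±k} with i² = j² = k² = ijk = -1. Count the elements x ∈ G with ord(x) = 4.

6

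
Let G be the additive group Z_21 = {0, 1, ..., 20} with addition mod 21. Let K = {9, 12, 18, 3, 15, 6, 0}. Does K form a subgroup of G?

|K| = 7 divides |G| = 21, consistent with Lagrange.
K contains the identity, every element's inverse is in K, and K is closed under +: it is a subgroup.
In fact K = ⟨18⟩.

Yes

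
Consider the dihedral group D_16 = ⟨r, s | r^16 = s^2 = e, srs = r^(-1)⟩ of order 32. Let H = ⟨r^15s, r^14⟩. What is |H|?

16

|⟨r^15s⟩| = 2 and |⟨r^14⟩| = 8, so |H| is a multiple of lcm(2, 8) = 8 and divides |G| = 32.
Closing under the operation: H = {e, r^2, r^4, r^6, r^8, r^10, r^12, r^14, rs, r^3s, r^5s, r^7s, r^9s, r^11s, r^13s, r^15s}, so |H| = 16.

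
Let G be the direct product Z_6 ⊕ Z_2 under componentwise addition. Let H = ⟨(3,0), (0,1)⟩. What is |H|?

4

|⟨(3,0)⟩| = 2 and |⟨(0,1)⟩| = 2, so |H| is a multiple of lcm(2, 2) = 2 and divides |G| = 12.
Closing under the operation: H = {(0,0), (0,1), (3,0), (3,1)}, so |H| = 4.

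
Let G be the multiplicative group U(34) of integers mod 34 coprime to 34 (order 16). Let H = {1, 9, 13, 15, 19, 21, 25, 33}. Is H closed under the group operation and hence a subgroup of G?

Yes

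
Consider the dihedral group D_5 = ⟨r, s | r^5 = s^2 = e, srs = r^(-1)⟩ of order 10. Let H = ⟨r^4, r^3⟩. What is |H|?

5

|⟨r^4⟩| = 5 and |⟨r^3⟩| = 5, so |H| is a multiple of lcm(5, 5) = 5 and divides |G| = 10.
Closing under the operation: H = {e, r, r^2, r^3, r^4}, so |H| = 5.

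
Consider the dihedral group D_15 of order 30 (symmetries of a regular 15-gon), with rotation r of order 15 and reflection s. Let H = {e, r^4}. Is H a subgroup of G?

No

r^4 ∈ H but its inverse r^11 ∉ H, so H is not a subgroup.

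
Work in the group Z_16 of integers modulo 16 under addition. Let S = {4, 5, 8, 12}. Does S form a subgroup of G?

The identity 0 ∉ S, so S is not a subgroup.

No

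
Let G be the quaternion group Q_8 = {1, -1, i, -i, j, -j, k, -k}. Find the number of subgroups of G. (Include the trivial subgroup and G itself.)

|G| = 8, so by Lagrange every subgroup order divides 8. Divisors: 1, 2, 4, 8.
Subgroups by order — order 1: 1; order 2: 1; order 4: 3; order 8: 1.
Total: 1 + 1 + 3 + 1 = 6.

6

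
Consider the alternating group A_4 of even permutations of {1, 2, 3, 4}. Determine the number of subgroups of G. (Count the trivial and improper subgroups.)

|G| = 12, so by Lagrange every subgroup order divides 12. Divisors: 1, 2, 3, 4, 6, 12.
Subgroups by order — order 1: 1; order 2: 3; order 3: 4; order 4: 1; order 6: 0; order 12: 1.
Total: 1 + 3 + 4 + 1 + 0 + 1 = 10.

10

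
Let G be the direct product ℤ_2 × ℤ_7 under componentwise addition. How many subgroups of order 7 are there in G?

1

|G| = 14 and 7 | 14, so subgroups of order 7 are possible by Lagrange.
The subgroups of order 7 are: {(0,0), (0,1), (0,2), (0,3), (0,4), (0,5), (0,6)}.
So G has 1 subgroup of order 7.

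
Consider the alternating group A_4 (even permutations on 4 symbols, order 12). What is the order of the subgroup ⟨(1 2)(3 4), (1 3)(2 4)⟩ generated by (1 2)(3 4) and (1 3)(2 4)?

|⟨(1 2)(3 4)⟩| = 2 and |⟨(1 3)(2 4)⟩| = 2, so |H| is a multiple of lcm(2, 2) = 2 and divides |G| = 12.
Closing under the operation: H = {e, (1 2)(3 4), (1 3)(2 4), (1 4)(2 3)}, so |H| = 4.

4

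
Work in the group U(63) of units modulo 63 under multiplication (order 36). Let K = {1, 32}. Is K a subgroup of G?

32 ∈ K but its inverse 2 ∉ K, so K is not a subgroup.

No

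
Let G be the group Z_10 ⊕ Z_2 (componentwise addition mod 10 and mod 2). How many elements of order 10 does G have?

12

An element (a,b) has order lcm(ord(a), ord(b)); count pairs with lcm equal to 10.
Enumerating gives 12 such elements.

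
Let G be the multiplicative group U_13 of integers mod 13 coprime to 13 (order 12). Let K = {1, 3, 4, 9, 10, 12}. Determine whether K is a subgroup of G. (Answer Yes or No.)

|K| = 6 divides |G| = 12, consistent with Lagrange.
K contains the identity, every element's inverse is in K, and K is closed under ·: it is a subgroup.
In fact K = ⟨4⟩.

Yes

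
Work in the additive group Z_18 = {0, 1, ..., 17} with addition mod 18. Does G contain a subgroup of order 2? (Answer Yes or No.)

2 | 18. A subgroup of order 2 is {0, 9}.

Yes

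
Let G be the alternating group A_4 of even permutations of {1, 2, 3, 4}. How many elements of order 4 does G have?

No element of G has order 4 (even though 4 | 12).

0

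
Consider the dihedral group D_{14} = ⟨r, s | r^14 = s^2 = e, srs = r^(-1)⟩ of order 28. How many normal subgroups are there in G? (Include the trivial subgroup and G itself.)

G has 28 subgroups. Checking conjugation-invariance by order — order 1: 1/1 normal; order 2: 1/15 normal; order 4: 0/7 normal; order 7: 1/1 normal; order 14: 3/3 normal; order 28: 1/1 normal.
Total normal subgroups: 7.

7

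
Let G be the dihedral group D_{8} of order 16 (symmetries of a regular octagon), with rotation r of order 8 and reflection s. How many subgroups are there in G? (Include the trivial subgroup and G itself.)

|G| = 16, so by Lagrange every subgroup order divides 16. Divisors: 1, 2, 4, 8, 16.
Subgroups by order — order 1: 1; order 2: 9; order 4: 5; order 8: 3; order 16: 1.
Total: 1 + 9 + 5 + 3 + 1 = 19.

19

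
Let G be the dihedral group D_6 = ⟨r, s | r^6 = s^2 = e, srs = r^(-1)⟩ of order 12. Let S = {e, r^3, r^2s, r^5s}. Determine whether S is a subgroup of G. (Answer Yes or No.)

Yes

|S| = 4 divides |G| = 12, consistent with Lagrange.
S contains the identity, every element's inverse is in S, and S is closed under ·: it is a subgroup.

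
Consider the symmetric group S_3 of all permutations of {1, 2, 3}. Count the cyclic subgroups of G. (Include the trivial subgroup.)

5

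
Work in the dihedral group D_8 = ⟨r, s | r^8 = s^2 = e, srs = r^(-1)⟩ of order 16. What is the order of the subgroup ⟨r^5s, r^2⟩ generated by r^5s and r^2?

8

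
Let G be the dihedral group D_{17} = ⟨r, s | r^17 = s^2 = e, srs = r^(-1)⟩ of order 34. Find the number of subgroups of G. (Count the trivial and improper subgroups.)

20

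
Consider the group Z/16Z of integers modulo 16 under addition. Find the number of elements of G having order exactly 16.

In a cyclic group of order 16, the number of elements of order d (for d | 16) is φ(d).
φ(16) = 8.

8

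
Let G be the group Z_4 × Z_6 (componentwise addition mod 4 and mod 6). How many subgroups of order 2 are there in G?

3

|G| = 24 and 2 | 24, so subgroups of order 2 are possible by Lagrange.
The subgroups of order 2 are: {(0,0), (0,3)}; {(0,0), (2,0)}; {(0,0), (2,3)}.
So G has 3 subgroups of order 2.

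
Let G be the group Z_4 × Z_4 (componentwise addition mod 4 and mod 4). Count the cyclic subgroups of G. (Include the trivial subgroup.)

Each element a generates a cyclic subgroup ⟨a⟩; distinct elements may generate the same one (a cyclic group of order d has φ(d) generators).
Cyclic subgroups by order — order 1: 1; order 2: 3; order 4: 6.
Total: 10.

10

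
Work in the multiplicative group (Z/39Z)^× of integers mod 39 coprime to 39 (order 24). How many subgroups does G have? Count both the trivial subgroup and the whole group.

16

|G| = 24, so by Lagrange every subgroup order divides 24. Divisors: 1, 2, 3, 4, 6, 8, 12, 24.
Subgroups by order — order 1: 1; order 2: 3; order 3: 1; order 4: 3; order 6: 3; order 8: 1; order 12: 3; order 24: 1.
Total: 1 + 3 + 1 + 3 + 3 + 1 + 3 + 1 = 16.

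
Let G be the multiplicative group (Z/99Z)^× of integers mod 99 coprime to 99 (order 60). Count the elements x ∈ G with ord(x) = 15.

8

The elements of order 15 are: 4, 16, 25, 31, 49, 58, 70, 97.
That's 8.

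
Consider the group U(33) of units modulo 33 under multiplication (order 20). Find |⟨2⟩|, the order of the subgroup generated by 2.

10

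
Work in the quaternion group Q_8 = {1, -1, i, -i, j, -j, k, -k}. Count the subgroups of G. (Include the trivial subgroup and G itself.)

6

|G| = 8, so by Lagrange every subgroup order divides 8. Divisors: 1, 2, 4, 8.
Subgroups by order — order 1: 1; order 2: 1; order 4: 3; order 8: 1.
Total: 1 + 1 + 3 + 1 = 6.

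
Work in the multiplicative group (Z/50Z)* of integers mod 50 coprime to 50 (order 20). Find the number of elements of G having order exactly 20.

The elements of order 20 are: 3, 13, 17, 23, 27, 33, 37, 47.
That's 8.

8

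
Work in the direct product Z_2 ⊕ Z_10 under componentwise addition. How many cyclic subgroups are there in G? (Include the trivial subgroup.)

Group the elements of G by the cyclic subgroup they generate; each cyclic subgroup of order d accounts for φ(d) elements.
Cyclic subgroups by order — order 1: 1; order 2: 3; order 5: 1; order 10: 3.
Total: 8.

8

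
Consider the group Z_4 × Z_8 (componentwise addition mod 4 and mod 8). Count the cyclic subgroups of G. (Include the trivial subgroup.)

14

Each element a generates a cyclic subgroup ⟨a⟩; distinct elements may generate the same one (a cyclic group of order d has φ(d) generators).
Cyclic subgroups by order — order 1: 1; order 2: 3; order 4: 6; order 8: 4.
Total: 14.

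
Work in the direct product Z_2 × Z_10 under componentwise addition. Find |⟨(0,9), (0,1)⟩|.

10

|⟨(0,9)⟩| = 10 and |⟨(0,1)⟩| = 10, so |H| is a multiple of lcm(10, 10) = 10 and divides |G| = 20.
Closing under the operation: H = {(0,0), (0,1), (0,2), (0,3), (0,4), (0,5), (0,6), (0,7), (0,8), (0,9)}, so |H| = 10.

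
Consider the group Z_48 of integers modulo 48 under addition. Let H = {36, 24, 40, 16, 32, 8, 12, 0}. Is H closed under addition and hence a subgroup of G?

Closure fails: 32 + 36 = 20 ∉ H. So H is not a subgroup.

No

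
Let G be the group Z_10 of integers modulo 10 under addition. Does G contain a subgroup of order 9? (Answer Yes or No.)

No

9 does not divide |G| = 10, so by Lagrange no subgroup of order 9 exists.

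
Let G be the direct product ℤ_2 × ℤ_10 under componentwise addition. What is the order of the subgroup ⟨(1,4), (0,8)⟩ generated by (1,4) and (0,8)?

10

|⟨(1,4)⟩| = 10 and |⟨(0,8)⟩| = 5, so |H| is a multiple of lcm(10, 5) = 10 and divides |G| = 20.
Closing under the operation: H = {(0,0), (0,2), (0,4), (0,6), (0,8), (1,0), (1,2), (1,4), (1,6), (1,8)}, so |H| = 10.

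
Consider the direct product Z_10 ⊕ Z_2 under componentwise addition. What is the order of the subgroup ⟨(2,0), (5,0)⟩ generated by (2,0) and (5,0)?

|⟨(2,0)⟩| = 5 and |⟨(5,0)⟩| = 2, so |H| is a multiple of lcm(5, 2) = 10 and divides |G| = 20.
Closing under the operation: H = {(0,0), (1,0), (2,0), (3,0), (4,0), (5,0), (6,0), (7,0), (8,0), (9,0)}, so |H| = 10.

10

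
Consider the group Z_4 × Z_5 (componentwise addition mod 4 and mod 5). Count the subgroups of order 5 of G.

1

|G| = 20 and 5 | 20, so subgroups of order 5 are possible by Lagrange.
The subgroups of order 5 are: {(0,0), (0,1), (0,2), (0,3), (0,4)}.
So G has 1 subgroup of order 5.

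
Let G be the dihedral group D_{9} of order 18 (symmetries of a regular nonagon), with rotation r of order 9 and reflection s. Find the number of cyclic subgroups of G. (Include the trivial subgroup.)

Each element a generates a cyclic subgroup ⟨a⟩; distinct elements may generate the same one (a cyclic group of order d has φ(d) generators).
Cyclic subgroups by order — order 1: 1; order 2: 9; order 3: 1; order 9: 1.
Total: 12.

12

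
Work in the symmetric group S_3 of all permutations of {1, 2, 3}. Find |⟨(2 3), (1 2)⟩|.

6

|⟨(2 3)⟩| = 2 and |⟨(1 2)⟩| = 2, so |H| is a multiple of lcm(2, 2) = 2 and divides |G| = 6.
Closing {(2 3), (1 2)} under the group operation gives all of G, so |H| = 6.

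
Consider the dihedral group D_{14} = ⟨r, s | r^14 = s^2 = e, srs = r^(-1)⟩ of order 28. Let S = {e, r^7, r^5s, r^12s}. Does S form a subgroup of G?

|S| = 4 divides |G| = 28, consistent with Lagrange.
S contains the identity, every element's inverse is in S, and S is closed under ·: it is a subgroup.

Yes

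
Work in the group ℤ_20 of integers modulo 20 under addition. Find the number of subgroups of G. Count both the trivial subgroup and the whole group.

A cyclic group of order 20 has exactly one subgroup for each divisor of 20.
Divisors of 20: 1, 2, 4, 5, 10, 20.
So ℤ_20 has 6 subgroups.

6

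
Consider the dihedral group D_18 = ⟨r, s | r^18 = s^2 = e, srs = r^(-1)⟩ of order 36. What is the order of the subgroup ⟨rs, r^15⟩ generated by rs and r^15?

|⟨rs⟩| = 2 and |⟨r^15⟩| = 6, so |H| is a multiple of lcm(2, 6) = 6 and divides |G| = 36.
Closing under the operation: H = {e, r^3, r^6, r^9, r^12, r^15, rs, r^4s, r^7s, r^10s, r^13s, r^16s}, so |H| = 12.

12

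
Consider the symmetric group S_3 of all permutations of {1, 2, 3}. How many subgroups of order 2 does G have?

3

|G| = 6 and 2 | 6, so subgroups of order 2 are possible by Lagrange.
The subgroups of order 2 are: {e, (1 2)}; {e, (1 3)}; {e, (2 3)}.
So G has 3 subgroups of order 2.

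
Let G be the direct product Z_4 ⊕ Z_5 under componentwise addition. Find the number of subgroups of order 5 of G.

1

|G| = 20 and 5 | 20, so subgroups of order 5 are possible by Lagrange.
The subgroups of order 5 are: {(0,0), (0,1), (0,2), (0,3), (0,4)}.
So G has 1 subgroup of order 5.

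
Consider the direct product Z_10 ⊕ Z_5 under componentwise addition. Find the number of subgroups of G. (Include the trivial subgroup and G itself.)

|G| = 50, so by Lagrange every subgroup order divides 50. Divisors: 1, 2, 5, 10, 25, 50.
Subgroups by order — order 1: 1; order 2: 1; order 5: 6; order 10: 6; order 25: 1; order 50: 1.
Total: 1 + 1 + 6 + 6 + 1 + 1 = 16.

16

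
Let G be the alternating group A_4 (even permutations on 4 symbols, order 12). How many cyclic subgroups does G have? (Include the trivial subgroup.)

8

Each element a generates a cyclic subgroup ⟨a⟩; distinct elements may generate the same one (a cyclic group of order d has φ(d) generators).
Cyclic subgroups by order — order 1: 1; order 2: 3; order 3: 4.
Total: 8.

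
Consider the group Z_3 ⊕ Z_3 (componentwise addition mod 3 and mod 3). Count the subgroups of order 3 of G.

4

|G| = 9 and 3 | 9, so subgroups of order 3 are possible by Lagrange.
The subgroups of order 3 are: {(0,0), (0,1), (0,2)}; {(0,0), (1,0), (2,0)}; {(0,0), (1,1), (2,2)}; {(0,0), (1,2), (2,1)}.
So G has 4 subgroups of order 3.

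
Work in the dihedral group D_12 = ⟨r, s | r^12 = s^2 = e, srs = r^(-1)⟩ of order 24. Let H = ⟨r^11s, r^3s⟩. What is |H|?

6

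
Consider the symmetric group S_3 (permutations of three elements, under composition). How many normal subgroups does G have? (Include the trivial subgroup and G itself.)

3

G has 6 subgroups. Checking conjugation-invariance by order — order 1: 1/1 normal; order 2: 0/3 normal; order 3: 1/1 normal; order 6: 1/1 normal.
Total normal subgroups: 3.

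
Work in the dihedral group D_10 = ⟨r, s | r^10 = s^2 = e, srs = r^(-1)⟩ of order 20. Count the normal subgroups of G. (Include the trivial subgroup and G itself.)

G has 22 subgroups. Checking conjugation-invariance by order — order 1: 1/1 normal; order 2: 1/11 normal; order 4: 0/5 normal; order 5: 1/1 normal; order 10: 3/3 normal; order 20: 1/1 normal.
Total normal subgroups: 7.

7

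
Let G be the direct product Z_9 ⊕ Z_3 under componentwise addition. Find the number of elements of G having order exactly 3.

8

An element (a,b) has order lcm(ord(a), ord(b)); count pairs with lcm equal to 3.
Enumerating gives 8 such elements.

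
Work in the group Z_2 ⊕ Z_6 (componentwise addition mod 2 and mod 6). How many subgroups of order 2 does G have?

|G| = 12 and 2 | 12, so subgroups of order 2 are possible by Lagrange.
The subgroups of order 2 are: {(0,0), (0,3)}; {(0,0), (1,0)}; {(0,0), (1,3)}.
So G has 3 subgroups of order 2.

3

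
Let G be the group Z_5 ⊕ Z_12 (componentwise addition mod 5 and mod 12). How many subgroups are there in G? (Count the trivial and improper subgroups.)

|G| = 60, so by Lagrange every subgroup order divides 60. Divisors: 1, 2, 3, 4, 5, 6, 10, 12, 15, 20, 30, 60.
Subgroups by order — order 1: 1; order 2: 1; order 3: 1; order 4: 1; order 5: 1; order 6: 1; order 10: 1; order 12: 1; order 15: 1; order 20: 1; order 30: 1; order 60: 1.
Total: 1 + 1 + 1 + 1 + 1 + 1 + 1 + 1 + 1 + 1 + 1 + 1 = 12.

12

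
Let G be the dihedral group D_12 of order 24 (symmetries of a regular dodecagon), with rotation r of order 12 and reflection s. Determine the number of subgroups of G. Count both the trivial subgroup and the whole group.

34

|G| = 24, so by Lagrange every subgroup order divides 24. Divisors: 1, 2, 3, 4, 6, 8, 12, 24.
Subgroups by order — order 1: 1; order 2: 13; order 3: 1; order 4: 7; order 6: 5; order 8: 3; order 12: 3; order 24: 1.
Total: 1 + 13 + 1 + 7 + 5 + 3 + 3 + 1 = 34.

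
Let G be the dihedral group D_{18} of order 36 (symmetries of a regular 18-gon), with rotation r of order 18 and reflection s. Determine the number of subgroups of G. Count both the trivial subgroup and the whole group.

45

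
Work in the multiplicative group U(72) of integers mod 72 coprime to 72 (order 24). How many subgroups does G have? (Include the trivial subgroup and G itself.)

32

|G| = 24, so by Lagrange every subgroup order divides 24. Divisors: 1, 2, 3, 4, 6, 8, 12, 24.
Subgroups by order — order 1: 1; order 2: 7; order 3: 1; order 4: 7; order 6: 7; order 8: 1; order 12: 7; order 24: 1.
Total: 1 + 7 + 1 + 7 + 7 + 1 + 7 + 1 = 32.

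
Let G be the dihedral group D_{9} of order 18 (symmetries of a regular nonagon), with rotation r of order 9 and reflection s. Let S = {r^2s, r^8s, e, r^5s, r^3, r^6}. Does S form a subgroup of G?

|S| = 6 divides |G| = 18, consistent with Lagrange.
S contains the identity, every element's inverse is in S, and S is closed under ·: it is a subgroup.

Yes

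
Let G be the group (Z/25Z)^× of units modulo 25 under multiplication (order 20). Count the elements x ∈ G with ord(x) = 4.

The elements of order 4 are: 7, 18.
That's 2.

2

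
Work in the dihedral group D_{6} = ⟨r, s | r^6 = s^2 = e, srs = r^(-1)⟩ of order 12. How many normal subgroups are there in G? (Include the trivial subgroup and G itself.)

G has 16 subgroups. Checking conjugation-invariance by order — order 1: 1/1 normal; order 2: 1/7 normal; order 3: 1/1 normal; order 4: 0/3 normal; order 6: 3/3 normal; order 12: 1/1 normal.
Total normal subgroups: 7.

7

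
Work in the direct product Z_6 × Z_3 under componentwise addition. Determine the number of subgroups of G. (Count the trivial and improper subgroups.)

12

|G| = 18, so by Lagrange every subgroup order divides 18. Divisors: 1, 2, 3, 6, 9, 18.
Subgroups by order — order 1: 1; order 2: 1; order 3: 4; order 6: 4; order 9: 1; order 18: 1.
Total: 1 + 1 + 4 + 4 + 1 + 1 = 12.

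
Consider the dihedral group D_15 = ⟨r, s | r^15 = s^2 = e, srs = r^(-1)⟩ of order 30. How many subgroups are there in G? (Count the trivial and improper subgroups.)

28

|G| = 30, so by Lagrange every subgroup order divides 30. Divisors: 1, 2, 3, 5, 6, 10, 15, 30.
Subgroups by order — order 1: 1; order 2: 15; order 3: 1; order 5: 1; order 6: 5; order 10: 3; order 15: 1; order 30: 1.
Total: 1 + 15 + 1 + 1 + 5 + 3 + 1 + 1 = 28.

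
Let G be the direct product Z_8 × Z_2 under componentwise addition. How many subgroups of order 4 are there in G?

|G| = 16 and 4 | 16, so subgroups of order 4 are possible by Lagrange.
The subgroups of order 4 are: {(0,0), (0,1), (4,0), (4,1)}; {(0,0), (2,0), (4,0), (6,0)}; {(0,0), (2,1), (4,0), (6,1)}.
So G has 3 subgroups of order 4.

3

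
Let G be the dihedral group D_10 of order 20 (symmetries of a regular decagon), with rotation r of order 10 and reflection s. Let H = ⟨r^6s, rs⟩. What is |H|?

|⟨r^6s⟩| = 2 and |⟨rs⟩| = 2, so |H| is a multiple of lcm(2, 2) = 2 and divides |G| = 20.
Closing under the operation: H = {e, r^5, rs, r^6s}, so |H| = 4.

4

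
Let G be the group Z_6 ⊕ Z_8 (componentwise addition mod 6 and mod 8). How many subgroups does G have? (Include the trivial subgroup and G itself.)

22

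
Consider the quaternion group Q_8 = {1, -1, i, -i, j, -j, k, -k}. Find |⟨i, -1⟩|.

|⟨i⟩| = 4 and |⟨-1⟩| = 2, so |H| is a multiple of lcm(4, 2) = 4 and divides |G| = 8.
Closing under the operation: H = {1, -1, i, -i}, so |H| = 4.

4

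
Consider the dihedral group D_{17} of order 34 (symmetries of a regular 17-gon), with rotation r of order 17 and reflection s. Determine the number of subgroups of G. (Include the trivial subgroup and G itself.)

|G| = 34, so by Lagrange every subgroup order divides 34. Divisors: 1, 2, 17, 34.
Subgroups by order — order 1: 1; order 2: 17; order 17: 1; order 34: 1.
Total: 1 + 17 + 1 + 1 = 20.

20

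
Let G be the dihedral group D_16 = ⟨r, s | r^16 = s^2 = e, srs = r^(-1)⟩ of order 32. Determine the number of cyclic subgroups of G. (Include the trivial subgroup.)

A cyclic subgroup of order d is generated by each of its φ(d) elements of order d, so the cyclic subgroups of order d number (#elements of order d)/φ(d).
Cyclic subgroups by order — order 1: 1; order 2: 17; order 4: 1; order 8: 1; order 16: 1.
Total: 21.

21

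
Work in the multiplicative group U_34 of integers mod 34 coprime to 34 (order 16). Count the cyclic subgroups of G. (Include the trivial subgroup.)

Group the elements of G by the cyclic subgroup they generate; each cyclic subgroup of order d accounts for φ(d) elements.
Cyclic subgroups by order — order 1: 1; order 2: 1; order 4: 1; order 8: 1; order 16: 1.
Total: 5.

5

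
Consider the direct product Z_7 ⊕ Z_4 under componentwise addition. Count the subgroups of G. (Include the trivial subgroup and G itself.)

6

|G| = 28, so by Lagrange every subgroup order divides 28. Divisors: 1, 2, 4, 7, 14, 28.
Subgroups by order — order 1: 1; order 2: 1; order 4: 1; order 7: 1; order 14: 1; order 28: 1.
Total: 1 + 1 + 1 + 1 + 1 + 1 = 6.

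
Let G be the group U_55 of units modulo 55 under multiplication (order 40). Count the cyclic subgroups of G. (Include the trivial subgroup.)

Group the elements of G by the cyclic subgroup they generate; each cyclic subgroup of order d accounts for φ(d) elements.
Cyclic subgroups by order — order 1: 1; order 2: 3; order 4: 2; order 5: 1; order 10: 3; order 20: 2.
Total: 12.

12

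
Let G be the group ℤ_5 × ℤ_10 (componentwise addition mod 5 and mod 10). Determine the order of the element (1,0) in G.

The order of (1,0) in Z_5 × Z_10 is lcm(ord(1) in Z_5, ord(0) in Z_10).
ord(1) = 5 and ord(0) = 1, so |⟨(1,0)⟩| = lcm(5, 1) = 5.

5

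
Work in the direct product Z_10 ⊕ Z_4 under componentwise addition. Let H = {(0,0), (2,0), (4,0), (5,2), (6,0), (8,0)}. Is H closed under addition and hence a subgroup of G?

No

|H| = 6 does not divide |G| = 40, so by Lagrange H is not a subgroup.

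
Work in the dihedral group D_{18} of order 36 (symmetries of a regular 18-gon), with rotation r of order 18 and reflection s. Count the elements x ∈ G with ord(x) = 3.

2

The elements of order 3 are: r^6, r^12.
That's 2.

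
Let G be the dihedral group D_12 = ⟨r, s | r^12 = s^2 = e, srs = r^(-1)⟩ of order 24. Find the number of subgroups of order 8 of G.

|G| = 24 and 8 | 24, so subgroups of order 8 are possible by Lagrange.
The subgroups of order 8 are: {e, r^3, r^6, r^9, rs, r^4s, r^7s, r^10s}; {e, r^3, r^6, r^9, r^2s, r^5s, r^8s, r^11s}; {e, r^3, r^6, r^9, s, r^3s, r^6s, r^9s}.
So G has 3 subgroups of order 8.

3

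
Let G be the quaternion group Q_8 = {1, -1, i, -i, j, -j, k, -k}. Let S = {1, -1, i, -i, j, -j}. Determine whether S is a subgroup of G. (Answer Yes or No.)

|S| = 6 does not divide |G| = 8, so by Lagrange S is not a subgroup.

No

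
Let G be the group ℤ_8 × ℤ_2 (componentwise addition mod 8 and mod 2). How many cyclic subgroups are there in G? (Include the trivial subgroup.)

Each element a generates a cyclic subgroup ⟨a⟩; distinct elements may generate the same one (a cyclic group of order d has φ(d) generators).
Cyclic subgroups by order — order 1: 1; order 2: 3; order 4: 2; order 8: 2.
Total: 8.

8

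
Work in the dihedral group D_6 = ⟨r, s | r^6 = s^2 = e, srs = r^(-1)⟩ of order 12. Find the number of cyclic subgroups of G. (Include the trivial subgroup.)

10

Each element a generates a cyclic subgroup ⟨a⟩; distinct elements may generate the same one (a cyclic group of order d has φ(d) generators).
Cyclic subgroups by order — order 1: 1; order 2: 7; order 3: 1; order 6: 1.
Total: 10.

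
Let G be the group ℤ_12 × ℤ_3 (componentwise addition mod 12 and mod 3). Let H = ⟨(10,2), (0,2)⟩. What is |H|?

18

|⟨(10,2)⟩| = 6 and |⟨(0,2)⟩| = 3, so |H| is a multiple of lcm(6, 3) = 6 and divides |G| = 36.
Closing under the operation: H = {(0,0), (0,1), (0,2), (2,0), (2,1), (2,2), (4,0), (4,1), (4,2), (6,0), (6,1), (6,2), (8,0), (8,1), (8,2), (10,0), (10,1), (10,2)}, so |H| = 18.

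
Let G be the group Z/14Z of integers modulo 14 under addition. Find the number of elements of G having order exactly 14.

6

In a cyclic group of order 14, the number of elements of order d (for d | 14) is φ(d).
φ(14) = 6.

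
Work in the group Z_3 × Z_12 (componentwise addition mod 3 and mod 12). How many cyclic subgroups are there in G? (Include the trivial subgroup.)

15

A cyclic subgroup of order d is generated by each of its φ(d) elements of order d, so the cyclic subgroups of order d number (#elements of order d)/φ(d).
Cyclic subgroups by order — order 1: 1; order 2: 1; order 3: 4; order 4: 1; order 6: 4; order 12: 4.
Total: 15.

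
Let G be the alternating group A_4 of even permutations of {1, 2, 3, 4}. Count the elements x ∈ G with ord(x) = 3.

8

The elements of order 3 are: (2 3 4), (2 4 3), (1 2 3), (1 2 4), (1 3 2), (1 3 4), (1 4 2), (1 4 3).
That's 8.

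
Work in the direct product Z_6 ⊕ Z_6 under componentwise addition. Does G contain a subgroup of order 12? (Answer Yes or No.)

12 | 36. A subgroup of order 12 is {(0,0), (0,1), (0,2), (0,3), (0,4), (0,5), (3,0), (3,1), (3,2), (3,3), (3,4), (3,5)}.

Yes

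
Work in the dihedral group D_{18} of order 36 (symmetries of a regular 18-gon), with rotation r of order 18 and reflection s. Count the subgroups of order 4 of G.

|G| = 36 and 4 | 36, so subgroups of order 4 are possible by Lagrange.
The subgroups of order 4 are: {e, r^9, rs, r^10s}; {e, r^9, r^2s, r^11s}; {e, r^9, r^3s, r^12s}; {e, r^9, r^4s, r^13s}; … (9 in all).
So G has 9 subgroups of order 4.

9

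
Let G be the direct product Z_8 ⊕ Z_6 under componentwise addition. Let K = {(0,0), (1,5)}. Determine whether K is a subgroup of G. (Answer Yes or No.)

No

(1,5) ∈ K but its inverse (7,1) ∉ K, so K is not a subgroup.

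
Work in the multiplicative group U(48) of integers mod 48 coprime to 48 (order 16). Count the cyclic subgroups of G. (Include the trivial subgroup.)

Group the elements of G by the cyclic subgroup they generate; each cyclic subgroup of order d accounts for φ(d) elements.
Cyclic subgroups by order — order 1: 1; order 2: 7; order 4: 4.
Total: 12.

12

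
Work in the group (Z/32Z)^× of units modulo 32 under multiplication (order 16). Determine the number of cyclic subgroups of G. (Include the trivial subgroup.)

8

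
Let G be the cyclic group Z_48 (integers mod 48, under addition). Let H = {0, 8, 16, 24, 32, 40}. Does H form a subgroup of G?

Yes

|H| = 6 divides |G| = 48, consistent with Lagrange.
H contains the identity, every element's inverse is in H, and H is closed under +: it is a subgroup.
In fact H = ⟨8⟩.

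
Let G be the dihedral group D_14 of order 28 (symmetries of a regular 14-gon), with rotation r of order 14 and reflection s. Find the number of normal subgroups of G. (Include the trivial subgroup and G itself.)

G has 28 subgroups. Checking conjugation-invariance by order — order 1: 1/1 normal; order 2: 1/15 normal; order 4: 0/7 normal; order 7: 1/1 normal; order 14: 3/3 normal; order 28: 1/1 normal.
Total normal subgroups: 7.

7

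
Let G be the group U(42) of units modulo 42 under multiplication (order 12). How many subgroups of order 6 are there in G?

|G| = 12 and 6 | 12, so subgroups of order 6 are possible by Lagrange.
The subgroups of order 6 are: {1, 11, 23, 25, 29, 37}; {1, 13, 19, 25, 31, 37}; {1, 5, 17, 25, 37, 41}.
So G has 3 subgroups of order 6.

3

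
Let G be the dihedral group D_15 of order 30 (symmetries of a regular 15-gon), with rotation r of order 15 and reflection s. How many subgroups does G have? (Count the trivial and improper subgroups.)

28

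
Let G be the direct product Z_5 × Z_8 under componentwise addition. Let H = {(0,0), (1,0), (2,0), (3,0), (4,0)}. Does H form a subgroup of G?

Yes

|H| = 5 divides |G| = 40, consistent with Lagrange.
H contains the identity, every element's inverse is in H, and H is closed under +: it is a subgroup.
In fact H = ⟨(4,0)⟩.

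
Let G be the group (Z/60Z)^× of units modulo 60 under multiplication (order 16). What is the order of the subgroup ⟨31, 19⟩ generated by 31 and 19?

4

|⟨31⟩| = 2 and |⟨19⟩| = 2, so |H| is a multiple of lcm(2, 2) = 2 and divides |G| = 16.
Closing under the operation: H = {1, 19, 31, 49}, so |H| = 4.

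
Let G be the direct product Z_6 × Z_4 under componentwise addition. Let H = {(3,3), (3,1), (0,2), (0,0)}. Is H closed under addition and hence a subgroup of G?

|H| = 4 divides |G| = 24, consistent with Lagrange.
H contains the identity, every element's inverse is in H, and H is closed under +: it is a subgroup.
In fact H = ⟨(3,1)⟩.

Yes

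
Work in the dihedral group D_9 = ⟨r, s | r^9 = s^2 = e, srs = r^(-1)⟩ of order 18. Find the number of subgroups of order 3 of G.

|G| = 18 and 3 | 18, so subgroups of order 3 are possible by Lagrange.
The subgroups of order 3 are: {e, r^3, r^6}.
So G has 1 subgroup of order 3.

1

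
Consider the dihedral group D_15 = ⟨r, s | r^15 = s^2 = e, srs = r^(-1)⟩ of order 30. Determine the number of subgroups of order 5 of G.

1

|G| = 30 and 5 | 30, so subgroups of order 5 are possible by Lagrange.
The subgroups of order 5 are: {e, r^3, r^6, r^9, r^12}.
So G has 1 subgroup of order 5.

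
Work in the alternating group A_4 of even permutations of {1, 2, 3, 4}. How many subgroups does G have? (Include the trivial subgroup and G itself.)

|G| = 12, so by Lagrange every subgroup order divides 12. Divisors: 1, 2, 3, 4, 6, 12.
Subgroups by order — order 1: 1; order 2: 3; order 3: 4; order 4: 1; order 6: 0; order 12: 1.
Total: 1 + 3 + 4 + 1 + 0 + 1 = 10.

10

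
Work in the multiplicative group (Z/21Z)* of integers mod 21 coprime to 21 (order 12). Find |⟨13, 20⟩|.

|⟨13⟩| = 2 and |⟨20⟩| = 2, so |H| is a multiple of lcm(2, 2) = 2 and divides |G| = 12.
Closing under the operation: H = {1, 8, 13, 20}, so |H| = 4.

4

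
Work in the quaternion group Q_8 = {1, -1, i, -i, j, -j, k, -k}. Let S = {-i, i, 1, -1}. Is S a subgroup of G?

|S| = 4 divides |G| = 8, consistent with Lagrange.
S contains the identity, every element's inverse is in S, and S is closed under ·: it is a subgroup.
In fact S = ⟨-i⟩.

Yes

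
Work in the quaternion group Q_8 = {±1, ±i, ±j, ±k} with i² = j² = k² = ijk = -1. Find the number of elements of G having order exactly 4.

6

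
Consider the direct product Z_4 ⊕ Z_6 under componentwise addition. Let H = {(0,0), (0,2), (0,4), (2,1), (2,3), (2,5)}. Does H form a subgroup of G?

Yes

|H| = 6 divides |G| = 24, consistent with Lagrange.
H contains the identity, every element's inverse is in H, and H is closed under +: it is a subgroup.
In fact H = ⟨(2,1)⟩.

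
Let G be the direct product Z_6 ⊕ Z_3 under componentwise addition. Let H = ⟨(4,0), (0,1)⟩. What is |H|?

9

|⟨(4,0)⟩| = 3 and |⟨(0,1)⟩| = 3, so |H| is a multiple of lcm(3, 3) = 3 and divides |G| = 18.
Closing under the operation: H = {(0,0), (0,1), (0,2), (2,0), (2,1), (2,2), (4,0), (4,1), (4,2)}, so |H| = 9.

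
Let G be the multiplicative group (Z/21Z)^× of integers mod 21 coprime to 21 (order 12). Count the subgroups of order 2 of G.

3

|G| = 12 and 2 | 12, so subgroups of order 2 are possible by Lagrange.
The subgroups of order 2 are: {1, 13}; {1, 20}; {1, 8}.
So G has 3 subgroups of order 2.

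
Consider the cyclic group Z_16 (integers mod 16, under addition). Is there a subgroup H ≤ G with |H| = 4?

Yes

4 | 16. A subgroup of order 4 is {0, 4, 8, 12}.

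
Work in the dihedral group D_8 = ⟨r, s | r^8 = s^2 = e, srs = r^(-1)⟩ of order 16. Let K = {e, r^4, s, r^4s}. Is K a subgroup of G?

Yes

|K| = 4 divides |G| = 16, consistent with Lagrange.
K contains the identity, every element's inverse is in K, and K is closed under ·: it is a subgroup.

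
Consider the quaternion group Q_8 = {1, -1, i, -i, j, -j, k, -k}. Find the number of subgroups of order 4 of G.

|G| = 8 and 4 | 8, so subgroups of order 4 are possible by Lagrange.
The subgroups of order 4 are: {1, -1, i, -i}; {1, -1, j, -j}; {1, -1, k, -k}.
So G has 3 subgroups of order 4.

3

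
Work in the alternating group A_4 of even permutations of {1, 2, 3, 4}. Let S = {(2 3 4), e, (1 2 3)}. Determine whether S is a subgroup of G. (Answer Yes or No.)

(1 2 3) ∈ S but its inverse (1 3 2) ∉ S, so S is not a subgroup.

No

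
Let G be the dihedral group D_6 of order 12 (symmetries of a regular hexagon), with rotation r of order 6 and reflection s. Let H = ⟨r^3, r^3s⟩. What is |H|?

|⟨r^3⟩| = 2 and |⟨r^3s⟩| = 2, so |H| is a multiple of lcm(2, 2) = 2 and divides |G| = 12.
Closing under the operation: H = {e, r^3, s, r^3s}, so |H| = 4.

4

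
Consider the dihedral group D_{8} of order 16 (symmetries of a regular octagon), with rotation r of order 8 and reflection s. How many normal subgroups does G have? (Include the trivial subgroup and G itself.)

G has 19 subgroups. Checking conjugation-invariance by order — order 1: 1/1 normal; order 2: 1/9 normal; order 4: 1/5 normal; order 8: 3/3 normal; order 16: 1/1 normal.
Total normal subgroups: 7.

7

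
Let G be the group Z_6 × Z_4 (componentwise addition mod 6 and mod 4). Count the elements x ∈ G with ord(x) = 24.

0

An element (a,b) has order lcm(ord(a), ord(b)); count pairs with lcm equal to 24.
Enumerating gives 0 such elements.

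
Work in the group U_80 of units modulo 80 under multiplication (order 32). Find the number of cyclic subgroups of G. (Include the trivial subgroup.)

Each element a generates a cyclic subgroup ⟨a⟩; distinct elements may generate the same one (a cyclic group of order d has φ(d) generators).
Cyclic subgroups by order — order 1: 1; order 2: 7; order 4: 12.
Total: 20.

20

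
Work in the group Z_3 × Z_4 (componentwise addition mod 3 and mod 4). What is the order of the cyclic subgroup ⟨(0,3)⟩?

4

The order of (0,3) in Z_3 × Z_4 is lcm(ord(0) in Z_3, ord(3) in Z_4).
ord(0) = 1 and ord(3) = 4, so |⟨(0,3)⟩| = lcm(1, 4) = 4.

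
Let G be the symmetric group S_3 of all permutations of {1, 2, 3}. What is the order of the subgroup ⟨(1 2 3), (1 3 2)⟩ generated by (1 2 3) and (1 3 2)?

|⟨(1 2 3)⟩| = 3 and |⟨(1 3 2)⟩| = 3, so |H| is a multiple of lcm(3, 3) = 3 and divides |G| = 6.
Closing under the operation: H = {e, (1 2 3), (1 3 2)}, so |H| = 3.

3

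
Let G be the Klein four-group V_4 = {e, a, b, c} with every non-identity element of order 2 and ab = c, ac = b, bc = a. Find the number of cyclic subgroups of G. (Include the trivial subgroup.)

4

Group the elements of G by the cyclic subgroup they generate; each cyclic subgroup of order d accounts for φ(d) elements.
Cyclic subgroups by order — order 1: 1; order 2: 3.
Total: 4.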